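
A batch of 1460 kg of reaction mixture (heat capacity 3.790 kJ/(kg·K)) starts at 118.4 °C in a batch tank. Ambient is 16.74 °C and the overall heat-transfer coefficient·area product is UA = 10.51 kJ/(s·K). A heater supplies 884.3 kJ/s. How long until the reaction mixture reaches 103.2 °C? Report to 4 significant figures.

1064 s

Lumped-capacitance energy balance: M c_p dT/dt = UA(T_amb − T) + Q̇.
τ = M c_p/UA = 526.489 s; T_ss = T_amb + Q̇/UA = 16.74 + 884.3/10.51 = 100.879 °C.
T(t) = T_ss + (T₀ − T_ss)e^(−t/τ); set T = 103.2:
t = −τ ln[(T − T_ss)/(T₀ − T_ss)] = −526.489 · ln(0.132474) = 1064.23 s.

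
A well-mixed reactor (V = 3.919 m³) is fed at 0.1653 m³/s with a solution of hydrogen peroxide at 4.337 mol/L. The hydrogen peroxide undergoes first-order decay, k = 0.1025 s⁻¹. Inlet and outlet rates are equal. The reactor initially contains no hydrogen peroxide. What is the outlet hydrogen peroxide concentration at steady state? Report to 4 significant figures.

1.264 mol/L

Accumulation = in − out − consumed: V dC/dt = Q C_in − Q C − k V C.
Steady state (dC/dt = 0): C_ss = Q C_in/(Q + kV) = C_in/(1 + kV/Q).
C_ss = 0.1653·4.337/(0.1653 + 0.1025·3.919) = 0.716906/0.566998 = 1.26439 mol/L.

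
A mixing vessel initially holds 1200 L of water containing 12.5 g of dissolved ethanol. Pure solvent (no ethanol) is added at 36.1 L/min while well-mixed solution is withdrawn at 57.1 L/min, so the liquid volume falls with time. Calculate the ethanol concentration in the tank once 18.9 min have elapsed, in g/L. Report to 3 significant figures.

Let m(t) be the amount of ethanol. Volume: V(t) = V₀ + (Q_in − Q_out) t = 1200 − 21.000 t; V(18.9) = 803.10 L.
Species balance (pure solvent in): dm/dt = −Q_out · m/V(t).
dm/m = −Q_out dt/(V₀ − 21.000 t); integrating gives ln(m/m₀) = −(Q_out/(Q_in−Q_out)) ln(V/V₀).
m = m₀ (V₀/V)^(Q_out/(Q_in−Q_out)) = 12.5 × (1200/803.10)^(-2.7190) = 4.1945 g.
C = m/V = 4.1945/803.10 = 0.0052228 g/L.

0.00522 g/L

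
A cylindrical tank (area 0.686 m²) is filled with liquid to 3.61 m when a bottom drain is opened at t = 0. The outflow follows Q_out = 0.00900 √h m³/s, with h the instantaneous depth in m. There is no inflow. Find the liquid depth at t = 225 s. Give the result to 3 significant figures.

0.180 m

A dh/dt = −Q_out = −0.00900 √h.
Separate and integrate: 2(√h − √h₀) = −(0.00900/A) t.
√h = √3.61 − 0.00900·225/(2·0.686) = 1.9000 − 1.4759 = 0.42405.
h = 0.42405² = 0.17982 m.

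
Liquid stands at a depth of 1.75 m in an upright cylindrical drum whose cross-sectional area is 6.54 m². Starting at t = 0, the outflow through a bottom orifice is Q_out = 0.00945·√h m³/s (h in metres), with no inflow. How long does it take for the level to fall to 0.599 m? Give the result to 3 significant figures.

With no inflow, A dh/dt = −0.00945 √h.
∫ h^(−1/2) dh = −(0.00945/A) ∫ dt, giving 2√h = 2√h₀ − (0.00945/A) t.
t = 2A(√h₀ − √h)/0.00945 = 2·6.54·(√1.75 − √0.599)/0.00945
  = 13.080 × (1.3229 − 0.77395) / 0.00945 = 759.78 s.

760 s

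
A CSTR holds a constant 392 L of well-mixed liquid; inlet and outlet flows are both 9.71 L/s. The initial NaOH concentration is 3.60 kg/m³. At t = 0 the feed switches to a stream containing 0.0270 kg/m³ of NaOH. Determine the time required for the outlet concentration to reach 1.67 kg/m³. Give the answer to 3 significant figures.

31.4 s

Unsteady species balance (constant V, well mixed): V dC/dt = Q(C_in − C), so τ = V/Q = 40.371 s.
C(t) = C_in + (C₀ − C_in) e^(−t/τ). Set C = 1.67 and solve for t:
e^(−t/τ) = (C − C_in)/(C₀ − C_in) = (1.67 − 0.0270)/(3.60 − 0.0270) = 0.45984
t = −τ ln(…) = 40.371 × 0.77688 = 31.363 s.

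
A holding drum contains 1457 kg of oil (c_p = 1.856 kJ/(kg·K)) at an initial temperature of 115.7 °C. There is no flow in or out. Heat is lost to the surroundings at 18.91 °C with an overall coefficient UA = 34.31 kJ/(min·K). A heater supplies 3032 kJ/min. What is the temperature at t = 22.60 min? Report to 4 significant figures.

113.6 °C

Lumped-capacitance energy balance: M c_p dT/dt = UA(T_amb − T) + Q̇.
dT/dt = (T_ss − T)/τ with T_ss = T_amb + Q̇/UA = 18.91 + 3032/34.31 = 107.281 °C, τ = M c_p/UA = 1457·1.856/34.31 = 78.8164 min.
Solution: T(t) = T_ss + (T₀ − T_ss) e^(−t/τ).
T(22.60) = 107.281 + (8.41926)·0.750705 = 113.601 °C.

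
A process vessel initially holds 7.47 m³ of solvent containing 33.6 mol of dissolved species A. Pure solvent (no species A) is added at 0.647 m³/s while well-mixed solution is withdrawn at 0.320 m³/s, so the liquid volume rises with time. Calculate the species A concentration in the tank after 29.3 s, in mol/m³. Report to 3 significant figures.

Total volume: dV/dt = Q_in − Q_out = 0.32700 m³/s, so V(t) = 7.47 + 0.32700 t and V(29.3) = 17.051 m³.
Solute balance: dm/dt = 0 − Q_out C = −Q_out m/V(t).
dm/m = −Q_out dt/(V₀ + 0.32700 t); integrating gives ln(m/m₀) = −(Q_out/(Q_in−Q_out)) ln(V/V₀).
m = m₀ (V₀/V)^(Q_out/(Q_in−Q_out)) = 33.6 × (7.47/17.051)^(0.97859) = 14.982 mol.
C = m/V = 14.982/17.051 = 0.87867 mol/m³.

0.879 mol/m³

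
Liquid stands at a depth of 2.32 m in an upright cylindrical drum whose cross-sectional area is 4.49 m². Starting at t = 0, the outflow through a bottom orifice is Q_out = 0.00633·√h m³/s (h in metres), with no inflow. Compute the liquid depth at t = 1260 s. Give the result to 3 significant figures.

Unsteady balance on liquid volume: A dh/dt = −0.00633 √h.
∫ h^(−1/2) dh = −(0.00633/A) ∫ dt, giving 2√h = 2√h₀ − (0.00633/A) t.
√h = √2.32 − 0.00633·1260/(2·4.49) = 1.5232 − 0.88817 = 0.63498.
h = 0.63498² = 0.40320 m.

0.403 m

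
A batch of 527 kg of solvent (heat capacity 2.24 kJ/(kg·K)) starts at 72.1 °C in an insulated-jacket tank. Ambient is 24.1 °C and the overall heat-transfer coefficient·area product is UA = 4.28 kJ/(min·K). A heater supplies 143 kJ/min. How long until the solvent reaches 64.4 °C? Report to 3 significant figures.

Lumped-capacitance energy balance: M c_p dT/dt = UA(T_amb − T) + Q̇.
τ = M c_p/UA = 275.81 min; T_ss = T_amb + Q̇/UA = 24.1 + 143/4.28 = 57.511 °C.
T(t) = T_ss + (T₀ − T_ss)e^(−t/τ); set T = 64.4:
t = −τ ln[(T − T_ss)/(T₀ − T_ss)] = −275.81 · ln(0.47220) = 206.96 min.

207 min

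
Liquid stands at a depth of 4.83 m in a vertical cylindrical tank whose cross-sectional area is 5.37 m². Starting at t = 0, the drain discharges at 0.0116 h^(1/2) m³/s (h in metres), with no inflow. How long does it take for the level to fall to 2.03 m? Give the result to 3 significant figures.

Volume balance on the tank: A dh/dt = −0.0116 √h.
Separate and integrate: 2(√h − √h₀) = −(0.0116/A) t.
t = 2A(√h₀ − √h)/0.0116 = 2·5.37·(√4.83 − √2.03)/0.0116
  = 10.740 × (2.1977 − 1.4248) / 0.0116 = 715.64 s.

716 s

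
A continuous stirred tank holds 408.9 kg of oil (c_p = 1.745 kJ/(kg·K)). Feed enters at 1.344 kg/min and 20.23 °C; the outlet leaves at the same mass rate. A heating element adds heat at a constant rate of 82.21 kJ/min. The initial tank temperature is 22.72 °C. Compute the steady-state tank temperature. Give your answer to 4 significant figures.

55.28 °C

M c_p dT/dt = ṁ c_p (T_in − T) + Q̇.
At steady state dT/dt = 0 ⇒ T_ss = T_in + Q̇/(ṁ c_p) = 20.23 + 82.21/(1.344·1.745) = 55.2834 °C.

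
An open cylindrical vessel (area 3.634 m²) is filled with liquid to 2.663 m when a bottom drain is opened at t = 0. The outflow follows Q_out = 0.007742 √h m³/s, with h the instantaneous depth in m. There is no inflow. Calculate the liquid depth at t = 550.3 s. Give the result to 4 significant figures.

1.093 m

Accumulation of liquid (constant cross-section A): A dh/dt = −0.007742 √h.
This is separable: 2 d(√h)/dt = −0.007742/A, so √h = √h₀ − (0.007742/(2A)) t.
√h = √2.663 − 0.007742·550.3/(2·3.634) = 1.63187 − 0.586189 = 1.04568.
h = 1.04568² = 1.09345 m.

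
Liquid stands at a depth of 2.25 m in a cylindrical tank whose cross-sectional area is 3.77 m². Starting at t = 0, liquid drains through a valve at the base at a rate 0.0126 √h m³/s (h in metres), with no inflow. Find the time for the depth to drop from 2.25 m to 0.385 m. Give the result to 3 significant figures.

With no inflow, A dh/dt = −0.0126 √h.
Separate and integrate: 2(√h − √h₀) = −(0.0126/A) t.
t = 2A(√h₀ − √h)/0.0126 = 2·3.77·(√2.25 − √0.385)/0.0126
  = 7.5400 × (1.5000 − 0.62048) / 0.0126 = 526.31 s.

526 s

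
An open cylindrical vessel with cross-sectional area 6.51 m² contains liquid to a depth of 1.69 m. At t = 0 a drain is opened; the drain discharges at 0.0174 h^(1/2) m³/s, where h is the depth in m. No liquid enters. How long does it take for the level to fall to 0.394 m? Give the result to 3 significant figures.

503 s

With no inflow, A dh/dt = −0.0174 √h.
This is separable: 2 d(√h)/dt = −0.0174/A, so √h = √h₀ − (0.0174/(2A)) t.
t = 2A(√h₀ − √h)/0.0174 = 2·6.51·(√1.69 − √0.394)/0.0174
  = 13.020 × (1.3000 − 0.62769) / 0.0174 = 503.07 s.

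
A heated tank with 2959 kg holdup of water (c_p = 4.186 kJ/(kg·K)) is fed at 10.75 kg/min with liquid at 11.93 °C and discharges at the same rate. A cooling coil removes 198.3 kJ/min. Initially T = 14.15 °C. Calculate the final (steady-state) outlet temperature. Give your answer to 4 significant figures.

M c_p dT/dt = ṁ c_p (T_in − T) − Q̇.
At steady state dT/dt = 0 ⇒ T_ss = T_in − Q̇/(ṁ c_p) = 11.93 − 198.3/(10.75·4.186) = 7.52328 °C.

7.523 °C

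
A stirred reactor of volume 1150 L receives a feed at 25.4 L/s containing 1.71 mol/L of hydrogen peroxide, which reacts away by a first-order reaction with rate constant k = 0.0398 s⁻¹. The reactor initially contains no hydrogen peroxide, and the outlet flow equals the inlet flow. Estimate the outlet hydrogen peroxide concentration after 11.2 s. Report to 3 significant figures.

Accumulation = in − out − consumed: V dC/dt = Q C_in − Q C − k V C.
This is linear with rate a = Q/V + k = 0.061887 s⁻¹.
C_ss = Q C_in/(Q + kV) = 0.61029 mol/L; C(t) = C_ss + (C₀ − C_ss) e^(−a t).
C(11.2) = 0.61029 + (-0.61029)·e^(−0.061887·11.2) = 0.61029 + (-0.61029)·0.50001 = 0.30514 mol/L.

0.305 mol/L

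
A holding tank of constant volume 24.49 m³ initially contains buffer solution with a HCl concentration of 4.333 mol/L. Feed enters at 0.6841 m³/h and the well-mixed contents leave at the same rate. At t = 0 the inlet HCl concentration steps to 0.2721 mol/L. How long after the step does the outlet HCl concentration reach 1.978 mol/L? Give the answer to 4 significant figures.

31.05 h

Unsteady species balance (constant V, well mixed): V dC/dt = Q(C_in − C), so τ = V/Q = 35.7989 h.
C(t) = C_in + (C₀ − C_in) e^(−t/τ). Set C = 1.978 and solve for t:
e^(−t/τ) = (C − C_in)/(C₀ − C_in) = (1.978 − 0.2721)/(4.333 − 0.2721) = 0.420079
t = −τ ln(…) = 35.7989 × 0.867312 = 31.0488 h.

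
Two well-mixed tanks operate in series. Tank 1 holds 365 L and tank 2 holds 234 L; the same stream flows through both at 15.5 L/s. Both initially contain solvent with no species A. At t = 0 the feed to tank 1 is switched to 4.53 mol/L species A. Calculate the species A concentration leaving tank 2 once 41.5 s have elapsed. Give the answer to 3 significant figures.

Species balance on tank i: dCᵢ/dt = (Cᵢ₋₁ − Cᵢ)/τᵢ with τᵢ = Vᵢ/Q.
τ₁ = 365/15.5 = 23.548 s; τ₂ = 234/15.5 = 15.097 s.
Solving the cascade with C₁(0)=C₂(0)=0 gives C₂(t) = C_in[1 − (τ₁ e^(−t/τ₁) − τ₂ e^(−t/τ₂))/(τ₁ − τ₂)].
At t = 41.5: e^(−t/τ₁) = 0.17164, e^(−t/τ₂) = 0.063996.
C₂ = 4.53·[1 − (23.548·0.17164 − 15.097·0.063996)/(8.4516)] = 4.53·0.63607 = 2.8814 mol/L.

2.88 mol/L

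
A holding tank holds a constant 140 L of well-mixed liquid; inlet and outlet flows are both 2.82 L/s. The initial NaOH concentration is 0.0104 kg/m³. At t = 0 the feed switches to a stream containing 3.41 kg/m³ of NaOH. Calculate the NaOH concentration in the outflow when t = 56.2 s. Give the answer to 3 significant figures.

2.31 kg/m³

Species balance on the tank: V dC/dt = Q(C_in − C).
Rewrite as dC/dt + C/τ = C_in/τ, τ = V/Q = 49.645 s.
C approaches C_in exponentially: C(t) = C_in + (C₀ − C_in) e^(−t/τ).
C(56.2) = 3.41 + (0.0104 − 3.41)·e^(−56.2/49.645) = 3.41 + (-3.3996)·0.32238 = 2.3140 kg/m³.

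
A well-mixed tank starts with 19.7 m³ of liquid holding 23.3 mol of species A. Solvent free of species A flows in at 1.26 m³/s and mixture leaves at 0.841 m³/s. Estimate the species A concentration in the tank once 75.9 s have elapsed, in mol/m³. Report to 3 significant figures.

0.0657 mol/m³

Total volume: dV/dt = Q_in − Q_out = 0.41900 m³/s, so V(t) = 19.7 + 0.41900 t and V(75.9) = 51.502 m³.
Species balance (pure solvent in): dm/dt = −Q_out · m/V(t).
Separate: dm/m = −Q_out dt/V(t) ⇒ ln(m/m₀) = −(Q_out/(Q_in−Q_out)) ln(V/V₀).
m = m₀ (V₀/V)^(Q_out/(Q_in−Q_out)) = 23.3 × (19.7/51.502)^(2.0072) = 3.3857 mol.
C = m/V = 3.3857/51.502 = 0.065739 mol/m³.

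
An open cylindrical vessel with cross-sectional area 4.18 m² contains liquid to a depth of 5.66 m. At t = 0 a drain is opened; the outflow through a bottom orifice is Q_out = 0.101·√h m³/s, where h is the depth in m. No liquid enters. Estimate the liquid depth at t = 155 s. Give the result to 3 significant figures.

With no inflow, A dh/dt = −0.101 √h.
∫ h^(−1/2) dh = −(0.101/A) ∫ dt, giving 2√h = 2√h₀ − (0.101/A) t.
√h = √5.66 − 0.101·155/(2·4.18) = 2.3791 − 1.8726 = 0.50647.
h = 0.50647² = 0.25651 m.

0.257 m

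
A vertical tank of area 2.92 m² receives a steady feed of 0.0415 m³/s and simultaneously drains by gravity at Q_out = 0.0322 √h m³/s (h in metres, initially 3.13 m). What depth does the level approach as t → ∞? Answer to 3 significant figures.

Accumulation of liquid (constant cross-section A): A dh/dt = Q_in − 0.0322 √h. At steady state dh/dt = 0:
Q_in = 0.0322 √h_ss ⇒ √h_ss = 0.0415/0.0322 = 1.2888.
h_ss = 1.2888² = 1.6611 m. (Since h₀ = 3.13 m > h_ss, the level will fall toward this value.)

1.66 m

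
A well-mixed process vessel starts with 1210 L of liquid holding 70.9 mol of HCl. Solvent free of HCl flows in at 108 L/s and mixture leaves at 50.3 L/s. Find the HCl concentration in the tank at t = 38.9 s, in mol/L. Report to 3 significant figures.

Let m(t) be the amount of HCl. Volume: V(t) = V₀ + (Q_in − Q_out) t = 1210 + 57.700 t; V(38.9) = 3454.5 L.
Solute balance: dm/dt = 0 − Q_out C = −Q_out m/V(t).
dm/m = −Q_out dt/(V₀ + 57.700 t); integrating gives ln(m/m₀) = −(Q_out/(Q_in−Q_out)) ln(V/V₀).
m = m₀ (V₀/V)^(Q_out/(Q_in−Q_out)) = 70.9 × (1210/3454.5)^(0.87175) = 28.410 mol.
C = m/V = 28.410/3454.5 = 0.0082240 mol/L.

0.00822 mol/L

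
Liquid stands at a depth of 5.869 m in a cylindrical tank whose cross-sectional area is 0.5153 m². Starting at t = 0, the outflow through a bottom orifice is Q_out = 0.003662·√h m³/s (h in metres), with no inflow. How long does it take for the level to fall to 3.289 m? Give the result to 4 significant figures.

171.4 s

Unsteady balance on liquid volume: A dh/dt = −0.003662 √h.
∫ h^(−1/2) dh = −(0.003662/A) ∫ dt, giving 2√h = 2√h₀ − (0.003662/A) t.
t = 2A(√h₀ − √h)/0.003662 = 2·0.5153·(√5.869 − √3.289)/0.003662
  = 1.03060 × (2.42260 − 1.81356) / 0.003662 = 171.403 s.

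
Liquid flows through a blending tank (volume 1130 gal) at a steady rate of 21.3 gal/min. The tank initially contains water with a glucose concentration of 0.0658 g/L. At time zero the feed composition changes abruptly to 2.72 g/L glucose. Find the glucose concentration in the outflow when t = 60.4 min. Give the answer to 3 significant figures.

Species balance on the tank: V dC/dt = Q(C_in − C).
So dC/dt = (C_in − C)/τ with τ = V/Q = 1130/21.3 = 53.052 min.
Integrating: C(t) = C_in + (C₀ − C_in) e^(−t/τ).
C(60.4) = 2.72 + (0.0658 − 2.72)·e^(−60.4/53.052) = 2.72 + (-2.6542)·0.32029 = 1.8699 g/L.

1.87 g/L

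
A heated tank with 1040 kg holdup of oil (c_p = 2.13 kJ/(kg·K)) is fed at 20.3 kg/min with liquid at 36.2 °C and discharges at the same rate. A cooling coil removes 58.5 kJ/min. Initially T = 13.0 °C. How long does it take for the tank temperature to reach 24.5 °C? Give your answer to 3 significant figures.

M c_p dT/dt = ṁ c_p (T_in − T) − Q̇.
τ = M/ṁ = 51.232 min; T_ss = T_in − Q̇/(ṁ c_p) = 34.847 °C.
T(t) = T_ss + (T₀ − T_ss) e^(−t/τ). Set T = 24.5:
e^(−t/τ) = (24.5 − 34.847)/(13.0 − 34.847) = 0.47361
t = −51.232 · ln(0.47361) = 38.289 min.

38.3 min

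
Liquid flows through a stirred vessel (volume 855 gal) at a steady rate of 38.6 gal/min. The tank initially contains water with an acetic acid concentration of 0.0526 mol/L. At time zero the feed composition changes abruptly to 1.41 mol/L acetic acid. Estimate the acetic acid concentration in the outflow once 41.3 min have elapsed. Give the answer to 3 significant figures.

1.20 mol/L

Accumulation = in − out for the solute gives V dC/dt = Q(C_in − C).
Rewrite as dC/dt + C/τ = C_in/τ, τ = V/Q = 22.150 min.
Solution: C(t) = C_in + (C₀ − C_in) e^(−t/τ).
C(41.3) = 1.41 + (0.0526 − 1.41)·e^(−41.3/22.150) = 1.41 + (-1.3574)·0.15497 = 1.1996 mol/L.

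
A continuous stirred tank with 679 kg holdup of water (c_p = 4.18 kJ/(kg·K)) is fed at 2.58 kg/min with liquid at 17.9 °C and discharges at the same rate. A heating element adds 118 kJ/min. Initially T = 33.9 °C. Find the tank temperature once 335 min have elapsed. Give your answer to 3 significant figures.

M c_p dT/dt = ṁ c_p (T_in − T) + Q̇.
Rearrange: dT/dt = (T_ss − T)/τ with τ = M/ṁ = 263.18 min and T_ss = T_in + Q̇/(ṁ c_p) = 28.842 °C.
T approaches T_ss exponentially: T(t) = T_ss + (T₀ − T_ss) e^(−t/τ).
T(335) = 28.842 + (5.0583)·e^(−335/263.18) = 28.842 + (5.0583)·0.28002 = 30.258 °C.

30.3 °C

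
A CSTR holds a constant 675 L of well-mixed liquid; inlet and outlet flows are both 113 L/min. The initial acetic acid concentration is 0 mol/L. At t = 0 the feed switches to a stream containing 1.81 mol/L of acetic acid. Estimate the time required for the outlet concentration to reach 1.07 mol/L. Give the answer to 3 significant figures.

5.34 min

Species balance: V dC/dt = Q(C_in − C) ⇒ τ = V/Q = 5.9735 min.
C(t) = C_in + (C₀ − C_in) e^(−t/τ). Set C = 1.07 and solve for t:
e^(−t/τ) = (C − C_in)/(C₀ − C_in) = (1.07 − 1.81)/(0 − 1.81) = 0.40884
t = −τ ln(…) = 5.9735 × 0.89443 = 5.3428 min.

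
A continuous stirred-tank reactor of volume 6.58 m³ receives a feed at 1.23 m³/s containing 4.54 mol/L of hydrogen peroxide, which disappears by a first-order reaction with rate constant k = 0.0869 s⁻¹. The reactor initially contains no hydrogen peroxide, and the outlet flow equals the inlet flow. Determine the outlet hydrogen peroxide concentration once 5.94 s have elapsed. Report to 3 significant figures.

2.49 mol/L

Species balance: V dC/dt = Q C_in − Q C − k V C.
This is linear with rate a = Q/V + k = 0.27383 s⁻¹.
C_ss = Q C_in/(Q + kV) = 3.0992 mol/L; C(t) = C_ss + (C₀ − C_ss) e^(−a t).
C(5.94) = 3.0992 + (-3.0992)·e^(−0.27383·5.94) = 3.0992 + (-3.0992)·0.19661 = 2.4899 mol/L.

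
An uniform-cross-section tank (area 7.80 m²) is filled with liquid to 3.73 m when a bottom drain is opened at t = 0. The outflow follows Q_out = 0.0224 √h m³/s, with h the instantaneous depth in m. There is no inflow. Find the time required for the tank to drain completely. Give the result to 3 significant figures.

A dh/dt = −Q_out = −0.0224 √h.
This is separable: 2 d(√h)/dt = −0.0224/A, so √h = √h₀ − (0.0224/(2A)) t.
Set h = 0: 2√h₀ = (0.0224/A) t_empty ⇒ t_empty = 2A√h₀/0.0224.
t_empty = 2·7.80·√3.73/0.0224 = 15.600·1.9313/0.0224 = 1345.0 s.

1350 s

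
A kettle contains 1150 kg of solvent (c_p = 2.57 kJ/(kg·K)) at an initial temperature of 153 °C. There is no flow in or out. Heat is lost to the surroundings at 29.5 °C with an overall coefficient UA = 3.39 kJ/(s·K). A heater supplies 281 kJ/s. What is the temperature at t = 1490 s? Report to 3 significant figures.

M c_p dT/dt = −UA(T − T_amb) + Q̇.
dT/dt = (T_ss − T)/τ with T_ss = T_amb + Q̇/UA = 29.5 + 281/3.39 = 112.39 °C, τ = M c_p/UA = 1150·2.57/3.39 = 871.83 s.
Integrating: T(t) = T_ss + (T₀ − T_ss) e^(−t/τ).
T(1490) = 112.39 + (40.609)·0.18104 = 119.74 °C.

120 °C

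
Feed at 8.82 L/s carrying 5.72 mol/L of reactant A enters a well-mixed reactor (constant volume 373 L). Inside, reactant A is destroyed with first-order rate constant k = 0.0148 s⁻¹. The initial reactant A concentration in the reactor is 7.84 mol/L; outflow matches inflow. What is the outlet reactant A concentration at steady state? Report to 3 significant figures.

Species balance: V dC/dt = Q C_in − Q C − k V C.
Steady state (dC/dt = 0): C_ss = Q C_in/(Q + kV) = C_in/(1 + kV/Q).
C_ss = 8.82·5.72/(8.82 + 0.0148·373) = 50.450/14.340 = 3.5181 mol/L.

3.52 mol/L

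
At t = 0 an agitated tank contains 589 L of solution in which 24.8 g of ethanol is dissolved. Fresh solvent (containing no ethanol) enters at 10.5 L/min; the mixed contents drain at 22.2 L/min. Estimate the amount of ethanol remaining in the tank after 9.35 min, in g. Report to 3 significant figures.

Total volume: dV/dt = Q_in − Q_out = -11.700 L/min, so V(t) = 589 − 11.700 t and V(9.35) = 479.61 L.
Solute balance: dm/dt = 0 − Q_out C = −Q_out m/V(t).
Separate: dm/m = −Q_out dt/V(t) ⇒ ln(m/m₀) = −(Q_out/(Q_in−Q_out)) ln(V/V₀).
m = m₀ (V₀/V)^(Q_out/(Q_in−Q_out)) = 24.8 × (589/479.61)^(-1.8974) = 16.793 g.

16.8 g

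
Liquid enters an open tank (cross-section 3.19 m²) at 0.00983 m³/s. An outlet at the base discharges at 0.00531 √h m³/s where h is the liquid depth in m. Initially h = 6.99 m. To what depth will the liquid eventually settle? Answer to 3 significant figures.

3.43 m

A dh/dt = Q_in − 0.00531 √h. Steady state requires inflow = outflow:
Q_in = 0.00531 √h_ss ⇒ √h_ss = 0.00983/0.00531 = 1.8512.
h_ss = 1.8512² = 3.4270 m. (Since h₀ = 6.99 m > h_ss, the level will fall toward this value.)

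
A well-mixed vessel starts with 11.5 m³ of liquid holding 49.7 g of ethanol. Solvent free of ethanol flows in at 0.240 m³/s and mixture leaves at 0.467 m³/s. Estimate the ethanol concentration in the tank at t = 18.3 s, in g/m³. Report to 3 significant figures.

Let m(t) be the amount of ethanol. Volume: V(t) = V₀ + (Q_in − Q_out) t = 11.5 − 0.22700 t; V(18.3) = 7.3459 m³.
Solute balance: dm/dt = 0 − Q_out C = −Q_out m/V(t).
Separate: dm/m = −Q_out dt/V(t) ⇒ ln(m/m₀) = −(Q_out/(Q_in−Q_out)) ln(V/V₀).
m = m₀ (V₀/V)^(Q_out/(Q_in−Q_out)) = 49.7 × (11.5/7.3459)^(-2.0573) = 19.765 g.
C = m/V = 19.765/7.3459 = 2.6907 g/m³.

2.69 g/m³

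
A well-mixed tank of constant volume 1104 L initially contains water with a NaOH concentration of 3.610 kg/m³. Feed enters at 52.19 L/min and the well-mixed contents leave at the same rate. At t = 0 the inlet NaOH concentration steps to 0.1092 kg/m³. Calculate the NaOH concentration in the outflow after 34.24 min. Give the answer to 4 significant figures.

0.8029 kg/m³

Accumulation = in − out for the solute gives V dC/dt = Q(C_in − C).
Rewrite as dC/dt + C/τ = C_in/τ, τ = V/Q = 21.1535 min.
Solution: C(t) = C_in + (C₀ − C_in) e^(−t/τ).
C(34.24) = 0.1092 + (3.610 − 0.1092)·e^(−34.24/21.1535) = 0.1092 + (3.50080)·0.198167 = 0.802942 kg/m³.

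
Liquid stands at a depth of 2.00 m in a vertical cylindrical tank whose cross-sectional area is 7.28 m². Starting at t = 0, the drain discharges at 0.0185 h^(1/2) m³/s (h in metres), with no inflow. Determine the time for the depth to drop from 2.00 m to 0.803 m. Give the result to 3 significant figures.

A dh/dt = −Q_out = −0.0185 √h.
This is separable: 2 d(√h)/dt = −0.0185/A, so √h = √h₀ − (0.0185/(2A)) t.
t = 2A(√h₀ − √h)/0.0185 = 2·7.28·(√2.00 − √0.803)/0.0185
  = 14.560 × (1.4142 − 0.89610) / 0.0185 = 407.77 s.

408 s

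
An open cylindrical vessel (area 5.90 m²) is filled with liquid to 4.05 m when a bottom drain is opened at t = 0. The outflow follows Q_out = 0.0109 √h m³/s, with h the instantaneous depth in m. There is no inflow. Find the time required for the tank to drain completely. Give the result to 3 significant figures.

2180 s

With no inflow, A dh/dt = −0.0109 √h.
Separate and integrate: 2(√h − √h₀) = −(0.0109/A) t.
Set h = 0: 2√h₀ = (0.0109/A) t_empty ⇒ t_empty = 2A√h₀/0.0109.
t_empty = 2·5.90·√4.05/0.0109 = 11.800·2.0125/0.0109 = 2178.6 s.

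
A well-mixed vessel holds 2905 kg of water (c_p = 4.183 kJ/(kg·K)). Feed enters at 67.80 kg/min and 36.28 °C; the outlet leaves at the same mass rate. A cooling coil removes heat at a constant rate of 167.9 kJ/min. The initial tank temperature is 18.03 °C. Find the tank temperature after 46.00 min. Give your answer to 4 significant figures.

29.65 °C

Energy balance: M c_p dT/dt = ṁ c_p (T_in − T) − 167.9.
Rearrange: dT/dt = (T_ss − T)/τ with τ = M/ṁ = 42.8466 min and T_ss = T_in − Q̇/(ṁ c_p) = 35.6880 °C.
This is linear first-order; T(t) = T_ss + (T₀ − T_ss) e^(−t/τ).
T(46.00) = 35.6880 + (-17.6580)·e^(−46.00/42.8466) = 35.6880 + (-17.6580)·0.341777 = 29.6529 °C.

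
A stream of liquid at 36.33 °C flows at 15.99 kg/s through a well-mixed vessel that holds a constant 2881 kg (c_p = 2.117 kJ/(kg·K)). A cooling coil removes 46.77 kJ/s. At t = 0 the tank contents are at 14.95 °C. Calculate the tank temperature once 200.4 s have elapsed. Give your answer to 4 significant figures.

Energy balance: M c_p dT/dt = ṁ c_p (T_in − T) − 46.77.
Rearrange: dT/dt = (T_ss − T)/τ with τ = M/ṁ = 180.175 s and T_ss = T_in − Q̇/(ṁ c_p) = 34.9483 °C.
This is linear first-order; T(t) = T_ss + (T₀ − T_ss) e^(−t/τ).
T(200.4) = 34.9483 + (-19.9983)·e^(−200.4/180.175) = 34.9483 + (-19.9983)·0.328818 = 28.3725 °C.

28.37 °C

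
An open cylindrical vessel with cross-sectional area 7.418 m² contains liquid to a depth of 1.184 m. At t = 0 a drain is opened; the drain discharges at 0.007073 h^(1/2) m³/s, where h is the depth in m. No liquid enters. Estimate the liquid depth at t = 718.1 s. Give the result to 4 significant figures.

0.5562 m

Volume balance on the tank: A dh/dt = −0.007073 √h.
This is separable: 2 d(√h)/dt = −0.007073/A, so √h = √h₀ − (0.007073/(2A)) t.
√h = √1.184 − 0.007073·718.1/(2·7.418) = 1.08812 − 0.342351 = 0.745767.
h = 0.745767² = 0.556168 m.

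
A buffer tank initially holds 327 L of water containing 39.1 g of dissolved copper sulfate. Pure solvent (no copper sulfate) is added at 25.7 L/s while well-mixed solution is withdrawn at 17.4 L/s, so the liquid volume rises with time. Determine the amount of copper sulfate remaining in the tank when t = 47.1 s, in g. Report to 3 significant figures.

7.52 g

Let m(t) be the amount of copper sulfate. Volume: V(t) = V₀ + (Q_in − Q_out) t = 327 + 8.3000 t; V(47.1) = 717.93 L.
No copper sulfate enters, so dm/dt = −Q_out · (m/V).
dm/m = −Q_out dt/(V₀ + 8.3000 t); integrating gives ln(m/m₀) = −(Q_out/(Q_in−Q_out)) ln(V/V₀).
m = m₀ (V₀/V)^(Q_out/(Q_in−Q_out)) = 39.1 × (327/717.93)^(2.0964) = 7.5195 g.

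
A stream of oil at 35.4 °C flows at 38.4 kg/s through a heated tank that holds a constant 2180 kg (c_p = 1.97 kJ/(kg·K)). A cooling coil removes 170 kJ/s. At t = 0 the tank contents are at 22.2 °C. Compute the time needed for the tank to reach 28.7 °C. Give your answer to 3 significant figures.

51.1 s

M c_p dT/dt = ṁ c_p (T_in − T) − Q̇.
τ = M/ṁ = 56.771 s; T_ss = T_in − Q̇/(ṁ c_p) = 33.153 °C.
T(t) = T_ss + (T₀ − T_ss) e^(−t/τ). Set T = 28.7:
e^(−t/τ) = (28.7 − 33.153)/(22.2 − 33.153) = 0.40654
t = −56.771 · ln(0.40654) = 51.098 s.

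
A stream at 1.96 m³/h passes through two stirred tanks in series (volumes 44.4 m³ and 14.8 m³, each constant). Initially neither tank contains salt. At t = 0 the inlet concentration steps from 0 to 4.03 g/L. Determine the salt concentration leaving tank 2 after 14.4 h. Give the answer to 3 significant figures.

1.13 g/L

Each tank obeys Vᵢ dCᵢ/dt = Q(Cᵢ₋₁ − Cᵢ), so τᵢ = Vᵢ/Q.
τ₁ = 44.4/1.96 = 22.653 h; τ₂ = 14.8/1.96 = 7.5510 h.
Solving the cascade with C₁(0)=C₂(0)=0 gives C₂(t) = C_in[1 − (τ₁ e^(−t/τ₁) − τ₂ e^(−t/τ₂))/(τ₁ − τ₂)].
At t = 14.4: e^(−t/τ₁) = 0.52958, e^(−t/τ₂) = 0.14852.
C₂ = 4.03·[1 − (22.653·0.52958 − 7.5510·0.14852)/(15.102)] = 4.03·0.27989 = 1.1280 g/L.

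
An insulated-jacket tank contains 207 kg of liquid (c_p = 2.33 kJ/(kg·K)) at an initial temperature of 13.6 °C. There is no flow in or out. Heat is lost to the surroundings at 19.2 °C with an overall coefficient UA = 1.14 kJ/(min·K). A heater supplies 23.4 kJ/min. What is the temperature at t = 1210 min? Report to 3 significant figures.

Lumped-capacitance energy balance: M c_p dT/dt = UA(T_amb − T) + Q̇.
dT/dt = (T_ss − T)/τ with T_ss = T_amb + Q̇/UA = 19.2 + 23.4/1.14 = 39.726 °C, τ = M c_p/UA = 207·2.33/1.14 = 423.08 min.
Integrating: T(t) = T_ss + (T₀ − T_ss) e^(−t/τ).
T(1210) = 39.726 + (-26.126)·0.057270 = 38.230 °C.

38.2 °C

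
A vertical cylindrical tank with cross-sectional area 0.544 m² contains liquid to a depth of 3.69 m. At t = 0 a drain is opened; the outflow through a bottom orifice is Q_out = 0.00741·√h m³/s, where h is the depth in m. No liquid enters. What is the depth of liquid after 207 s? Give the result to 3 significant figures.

0.261 m

A dh/dt = −Q_out = −0.00741 √h.
This is separable: 2 d(√h)/dt = −0.00741/A, so √h = √h₀ − (0.00741/(2A)) t.
√h = √3.69 − 0.00741·207/(2·0.544) = 1.9209 − 1.4098 = 0.51113.
h = 0.51113² = 0.26125 m.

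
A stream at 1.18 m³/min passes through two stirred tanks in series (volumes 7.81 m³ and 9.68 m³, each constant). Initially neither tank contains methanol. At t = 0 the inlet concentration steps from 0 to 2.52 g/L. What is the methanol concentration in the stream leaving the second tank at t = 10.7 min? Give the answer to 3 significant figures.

1.07 g/L

Time constants: τᵢ = Vᵢ/Q for each well-mixed tank.
τ₁ = 7.81/1.18 = 6.6186 min; τ₂ = 9.68/1.18 = 8.2034 min.
Solving the cascade with C₁(0)=C₂(0)=0 gives C₂(t) = C_in[1 − (τ₁ e^(−t/τ₁) − τ₂ e^(−t/τ₂))/(τ₁ − τ₂)].
At t = 10.7: e^(−t/τ₁) = 0.19856, e^(−t/τ₂) = 0.27135.
C₂ = 2.52·[1 − (6.6186·0.19856 − 8.2034·0.27135)/(-1.5847)] = 2.52·0.42465 = 1.0701 g/L.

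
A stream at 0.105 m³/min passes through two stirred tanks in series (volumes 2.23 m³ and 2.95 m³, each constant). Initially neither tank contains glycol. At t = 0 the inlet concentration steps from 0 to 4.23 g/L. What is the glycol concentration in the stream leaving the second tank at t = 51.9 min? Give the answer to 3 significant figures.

2.64 g/L

Time constants: τᵢ = Vᵢ/Q for each well-mixed tank.
τ₁ = 2.23/0.105 = 21.238 min; τ₂ = 2.95/0.105 = 28.095 min.
Solving the cascade with C₁(0)=C₂(0)=0 gives C₂(t) = C_in[1 − (τ₁ e^(−t/τ₁) − τ₂ e^(−t/τ₂))/(τ₁ − τ₂)].
At t = 51.9: e^(−t/τ₁) = 0.086837, e^(−t/τ₂) = 0.15766.
C₂ = 4.23·[1 − (21.238·0.086837 − 28.095·0.15766)/(-6.8571)] = 4.23·0.62297 = 2.6352 g/L.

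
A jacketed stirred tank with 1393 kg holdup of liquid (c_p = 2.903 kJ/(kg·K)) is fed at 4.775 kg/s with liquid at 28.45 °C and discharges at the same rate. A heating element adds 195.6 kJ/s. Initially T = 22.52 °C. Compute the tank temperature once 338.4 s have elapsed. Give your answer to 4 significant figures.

36.28 °C

M c_p dT/dt = ṁ c_p (T_in − T) + Q̇.
Rearrange: dT/dt = (T_ss − T)/τ with τ = M/ṁ = 291.728 s and T_ss = T_in + Q̇/(ṁ c_p) = 42.5607 °C.
Solution: T(t) = T_ss + (T₀ − T_ss) e^(−t/τ).
T(338.4) = 42.5607 + (-20.0407)·e^(−338.4/291.728) = 42.5607 + (-20.0407)·0.313491 = 36.2781 °C.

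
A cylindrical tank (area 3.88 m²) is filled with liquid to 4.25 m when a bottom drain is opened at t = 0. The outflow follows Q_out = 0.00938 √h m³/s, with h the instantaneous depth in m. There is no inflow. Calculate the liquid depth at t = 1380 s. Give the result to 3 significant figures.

Accumulation of liquid (constant cross-section A): A dh/dt = −0.00938 √h.
Separate and integrate: 2(√h − √h₀) = −(0.00938/A) t.
√h = √4.25 − 0.00938·1380/(2·3.88) = 2.0616 − 1.6681 = 0.39346.
h = 0.39346² = 0.15481 m.

0.155 m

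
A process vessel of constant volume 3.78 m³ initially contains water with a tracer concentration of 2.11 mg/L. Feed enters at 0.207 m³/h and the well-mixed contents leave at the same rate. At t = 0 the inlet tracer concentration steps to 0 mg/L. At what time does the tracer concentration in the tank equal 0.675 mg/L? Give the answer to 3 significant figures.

20.8 h

Species balance: V dC/dt = Q(C_in − C) ⇒ τ = V/Q = 18.261 h.
C(t) = C_in + (C₀ − C_in) e^(−t/τ). Set C = 0.675 and solve for t:
e^(−t/τ) = (C − C_in)/(C₀ − C_in) = (0.675 − 0)/(2.11 − 0) = 0.31991
t = −τ ln(…) = 18.261 × 1.1397 = 20.812 h.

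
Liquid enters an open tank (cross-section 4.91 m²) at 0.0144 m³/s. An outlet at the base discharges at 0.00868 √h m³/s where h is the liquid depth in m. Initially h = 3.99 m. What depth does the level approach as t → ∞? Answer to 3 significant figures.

Mass balance (ρ constant): A dh/dt = Q_in − 0.00868 √h. At steady state dh/dt = 0:
Q_in = 0.00868 √h_ss ⇒ √h_ss = 0.0144/0.00868 = 1.6590.
h_ss = 1.6590² = 2.7522 m. (Since h₀ = 3.99 m > h_ss, the level will fall toward this value.)

2.75 m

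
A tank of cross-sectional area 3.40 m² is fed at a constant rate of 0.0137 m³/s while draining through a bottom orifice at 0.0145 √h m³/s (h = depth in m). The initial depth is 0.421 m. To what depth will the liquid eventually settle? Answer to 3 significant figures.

A dh/dt = Q_in − 0.0145 √h. Steady state requires inflow = outflow:
Q_in = 0.0145 √h_ss ⇒ √h_ss = 0.0137/0.0145 = 0.94483.
h_ss = 0.94483² = 0.89270 m. (Since h₀ = 0.421 m < h_ss, the level will rise toward this value.)

0.893 m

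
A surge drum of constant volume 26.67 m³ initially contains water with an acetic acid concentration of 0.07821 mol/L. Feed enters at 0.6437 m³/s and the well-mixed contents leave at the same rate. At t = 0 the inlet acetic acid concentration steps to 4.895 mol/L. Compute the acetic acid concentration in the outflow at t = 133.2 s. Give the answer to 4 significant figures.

4.702 mol/L

Species balance on the tank: V dC/dt = Q(C_in − C).
So dC/dt = (C_in − C)/τ with τ = V/Q = 26.67/0.6437 = 41.4323 s.
This is linear first-order; C(t) = C_in + (C₀ − C_in) e^(−t/τ).
C(133.2) = 4.895 + (0.07821 − 4.895)·e^(−133.2/41.4323) = 4.895 + (-4.81679)·0.0401602 = 4.70156 mol/L.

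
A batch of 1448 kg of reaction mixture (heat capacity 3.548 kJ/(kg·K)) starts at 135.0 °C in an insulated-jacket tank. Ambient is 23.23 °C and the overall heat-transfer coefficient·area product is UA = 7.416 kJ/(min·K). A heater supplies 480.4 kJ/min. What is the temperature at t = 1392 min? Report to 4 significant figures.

Lumped-capacitance energy balance: M c_p dT/dt = UA(T_amb − T) + Q̇.
dT/dt = (T_ss − T)/τ with T_ss = T_amb + Q̇/UA = 23.23 + 480.4/7.416 = 88.0089 °C, τ = M c_p/UA = 1448·3.548/7.416 = 692.759 min.
Solution: T(t) = T_ss + (T₀ − T_ss) e^(−t/τ).
T(1392) = 88.0089 + (46.9911)·0.134075 = 94.3092 °C.

94.31 °C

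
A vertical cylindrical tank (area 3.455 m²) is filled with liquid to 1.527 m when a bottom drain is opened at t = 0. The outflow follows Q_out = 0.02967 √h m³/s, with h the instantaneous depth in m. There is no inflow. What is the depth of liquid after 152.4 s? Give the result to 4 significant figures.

With no inflow, A dh/dt = −0.02967 √h.
This is separable: 2 d(√h)/dt = −0.02967/A, so √h = √h₀ − (0.02967/(2A)) t.
√h = √1.527 − 0.02967·152.4/(2·3.455) = 1.23572 − 0.654372 = 0.581347.
h = 0.581347² = 0.337964 m.

0.3380 m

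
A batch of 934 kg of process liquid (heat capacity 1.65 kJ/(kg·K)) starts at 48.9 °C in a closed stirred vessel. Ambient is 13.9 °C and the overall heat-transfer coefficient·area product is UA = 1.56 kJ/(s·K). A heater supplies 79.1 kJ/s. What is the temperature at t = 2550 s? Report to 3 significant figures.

63.4 °C

M c_p dT/dt = −UA(T − T_amb) + Q̇.
dT/dt = (T_ss − T)/τ with T_ss = T_amb + Q̇/UA = 13.9 + 79.1/1.56 = 64.605 °C, τ = M c_p/UA = 934·1.65/1.56 = 987.88 s.
T approaches T_ss exponentially: T(t) = T_ss + (T₀ − T_ss) e^(−t/τ).
T(2550) = 64.605 + (-15.705)·0.075678 = 63.417 °C.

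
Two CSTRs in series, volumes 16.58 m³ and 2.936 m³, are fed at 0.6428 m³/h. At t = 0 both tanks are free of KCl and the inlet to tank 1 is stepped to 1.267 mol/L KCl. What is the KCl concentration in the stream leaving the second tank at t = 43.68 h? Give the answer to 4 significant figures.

Each tank obeys Vᵢ dCᵢ/dt = Q(Cᵢ₋₁ − Cᵢ), so τᵢ = Vᵢ/Q.
τ₁ = 16.58/0.6428 = 25.7934 h; τ₂ = 2.936/0.6428 = 4.56752 h.
Tank 1: C₁ = C_in(1 − e^(−t/τ₁)). Tank 2 (τ₁ ≠ τ₂): C₂ = C_in[1 − (τ₁ e^(−t/τ₁) − τ₂ e^(−t/τ₂))/(τ₁ − τ₂)].
At t = 43.68: e^(−t/τ₁) = 0.183883, e^(−t/τ₂) = 7.02688e-05.
C₂ = 1.267·[1 − (25.7934·0.183883 − 4.56752·7.02688e-05)/(21.2259)] = 1.267·0.776563 = 0.983906 mol/L.

0.9839 mol/L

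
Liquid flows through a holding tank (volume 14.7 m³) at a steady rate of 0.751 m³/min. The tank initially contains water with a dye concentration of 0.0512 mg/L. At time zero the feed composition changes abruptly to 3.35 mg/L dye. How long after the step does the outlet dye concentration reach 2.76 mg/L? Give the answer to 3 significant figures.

Transient balance on the dissolved component: V dC/dt = Q(C_in − C), so τ = V/Q = 19.574 min.
C(t) = C_in + (C₀ − C_in) e^(−t/τ). Set C = 2.76 and solve for t:
e^(−t/τ) = (C − C_in)/(C₀ − C_in) = (2.76 − 3.35)/(0.0512 − 3.35) = 0.17885
t = −τ ln(…) = 19.574 × 1.7212 = 33.690 min.

33.7 min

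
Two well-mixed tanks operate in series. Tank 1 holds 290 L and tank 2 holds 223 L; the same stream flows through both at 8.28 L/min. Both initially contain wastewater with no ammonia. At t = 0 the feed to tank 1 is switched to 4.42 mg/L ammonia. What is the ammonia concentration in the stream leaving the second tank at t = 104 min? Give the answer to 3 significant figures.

Species balance on tank i: dCᵢ/dt = (Cᵢ₋₁ − Cᵢ)/τᵢ with τᵢ = Vᵢ/Q.
τ₁ = 290/8.28 = 35.024 min; τ₂ = 223/8.28 = 26.932 min.
Solving the cascade with C₁(0)=C₂(0)=0 gives C₂(t) = C_in[1 − (τ₁ e^(−t/τ₁) − τ₂ e^(−t/τ₂))/(τ₁ − τ₂)].
At t = 104: e^(−t/τ₁) = 0.051335, e^(−t/τ₂) = 0.021036.
C₂ = 4.42·[1 − (35.024·0.051335 − 26.932·0.021036)/(8.0918)] = 4.42·0.84782 = 3.7474 mg/L.

3.75 mg/L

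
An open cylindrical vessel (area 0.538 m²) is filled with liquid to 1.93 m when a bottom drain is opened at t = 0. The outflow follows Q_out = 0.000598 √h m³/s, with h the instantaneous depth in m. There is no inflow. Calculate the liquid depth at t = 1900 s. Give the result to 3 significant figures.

0.111 m

With no inflow, A dh/dt = −0.000598 √h.
∫ h^(−1/2) dh = −(0.000598/A) ∫ dt, giving 2√h = 2√h₀ − (0.000598/A) t.
√h = √1.93 − 0.000598·1900/(2·0.538) = 1.3892 − 1.0559 = 0.33330.
h = 0.33330² = 0.11109 m.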